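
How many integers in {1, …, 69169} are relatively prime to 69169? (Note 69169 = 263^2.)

68906

φ(263^2) = 263^1·(263−1) = 263·262 = 68906.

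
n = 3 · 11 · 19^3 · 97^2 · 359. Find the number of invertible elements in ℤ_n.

433247132160

φ(3) = 3 − 1 = 2.
φ(11) = 11 − 1 = 10.
φ(19^3) = 19^3 − 19^2 = 6859 − 361 = 6498.
φ(97^2) = 97^2 − 97^1 = 9409 − 97 = 9312.
φ(359) = 359 − 1 = 358.
Multiply: 2 · 10 · 6498 · 9312 · 358 = 433247132160.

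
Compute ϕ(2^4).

8

φ(2^4) = 2^3·(2−1) = 8·1 = 8.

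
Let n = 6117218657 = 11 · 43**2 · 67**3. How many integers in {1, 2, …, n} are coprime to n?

φ(11) = 11 − 1 = 10.
φ(43^2) = 43^2 − 43^1 = 1849 − 43 = 1806.
φ(67^3) = 67^3 − 67^2 = 300763 − 4489 = 296274.
φ(6117218657) = 10 × 1806 × 296274 = 5350708440.

5350708440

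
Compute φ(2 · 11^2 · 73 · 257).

2027520

φ(2) = 2 − 1 = 1.
φ(11^2) = 11^2 − 11^1 = 121 − 11 = 110.
φ(73) = 73 − 1 = 72.
φ(257) = 257 − 1 = 256.
Multiply: 1 · 110 · 72 · 256 = 2027520.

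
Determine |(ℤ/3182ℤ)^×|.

1512

First factor: 3182 = 2 * 37 * 43.
φ(2) = 2 − 1 = 1.
φ(37) = 37 − 1 = 36.
φ(43) = 43 − 1 = 42.
Since φ is multiplicative, φ(3182) = 1 · 36 · 42 = 1512.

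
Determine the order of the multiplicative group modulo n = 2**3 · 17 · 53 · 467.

φ(2^3) = 2^3 − 2^2 = 8 − 4 = 4.
φ(17) = 17 − 1 = 16.
φ(53) = 53 − 1 = 52.
φ(467) = 467 − 1 = 466.
Multiply: 4 · 16 · 52 · 466 = 1550848.

1550848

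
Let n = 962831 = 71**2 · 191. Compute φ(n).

944300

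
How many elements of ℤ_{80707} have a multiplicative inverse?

80707 = 11^2 * 23 * 29.
φ(11^2) = 11^2 − 11^1 = 121 − 11 = 110.
φ(23) = 23 − 1 = 22.
φ(29) = 29 − 1 = 28.
φ(80707) = 110 × 22 × 28 = 67760.

67760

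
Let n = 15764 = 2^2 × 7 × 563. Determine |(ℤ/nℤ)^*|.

6744

φ(2^2) = 2^1·(2−1) = 2·1 = 2.
φ(7) = 7 − 1 = 6.
φ(563) = 563 − 1 = 562.
Since φ is multiplicative, φ(15764) = 2 · 6 · 562 = 6744.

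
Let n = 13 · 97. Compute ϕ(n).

φ(1261) = 1261 · (1 − 1/13) · (1 − 1/97)
       = 1261 · 1152/1261 = 1152.

1152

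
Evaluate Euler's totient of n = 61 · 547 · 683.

22342320

φ(61) = 61 − 1 = 60.
φ(547) = 547 − 1 = 546.
φ(683) = 683 − 1 = 682.
Since φ is multiplicative, φ(22789661) = 60 · 546 · 682 = 22342320.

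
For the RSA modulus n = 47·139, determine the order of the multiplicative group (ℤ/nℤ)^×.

φ(47) = 47 − 1 = 46.
φ(139) = 139 − 1 = 138.
Since φ is multiplicative, φ(6533) = 46 · 138 = 6348.

6348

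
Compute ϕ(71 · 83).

5740

φ(5893) = 5893 · (1 − 1/71) · (1 − 1/83)
       = 5893 · 5740/5893 = 5740.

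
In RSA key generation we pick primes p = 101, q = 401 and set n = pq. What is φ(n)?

40000

For distinct primes, φ(pq) = (p−1)(q−1) = 100 × 400 = 40000.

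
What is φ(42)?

12

Prime factorization: 42 = 2 · 3 · 7.
φ(2) = 2 − 1 = 1.
φ(3) = 3 − 1 = 2.
φ(7) = 7 − 1 = 6.
φ(42) = 1 × 2 × 6 = 12.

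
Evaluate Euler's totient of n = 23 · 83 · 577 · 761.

789719040

φ(23) = 23 − 1 = 22.
φ(83) = 83 − 1 = 82.
φ(577) = 577 − 1 = 576.
φ(761) = 761 − 1 = 760.
φ(838236173) = 22 × 82 × 576 × 760 = 789719040.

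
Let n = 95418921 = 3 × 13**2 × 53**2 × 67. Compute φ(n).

56751552

φ(3) = 3 − 1 = 2.
φ(13^2) = 13^2 − 13^1 = 169 − 13 = 156.
φ(53^2) = 53^2 − 53^1 = 2809 − 53 = 2756.
φ(67) = 67 − 1 = 66.
φ(95418921) = 2 × 156 × 2756 × 66 = 56751552.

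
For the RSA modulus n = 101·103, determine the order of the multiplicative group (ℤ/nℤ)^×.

φ(n) = (p − 1)(q − 1) = (101−1)(103−1) = 100·102 = 10200.

10200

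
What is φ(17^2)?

φ(17^2) = 17^2 − 17^1 = 289 − 17 = 272.

272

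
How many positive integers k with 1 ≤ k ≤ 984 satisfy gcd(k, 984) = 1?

320

984 = 2^3 * 3 * 41.
φ(984) = 984 · (1 − 1/2) · (1 − 1/3) · (1 − 1/41)
       = 984 · 80/246 = 320.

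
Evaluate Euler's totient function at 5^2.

20

φ(25) = 25 · (1 − 1/5)
       = 25 · 4/5 = 20.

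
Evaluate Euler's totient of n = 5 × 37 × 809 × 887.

103087872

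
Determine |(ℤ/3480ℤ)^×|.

896

3480 = 2^3 * 3 * 5 * 29.
φ(3480) = 3480 · (1 − 1/2) · (1 − 1/3) · (1 − 1/5) · (1 − 1/29)
       = 3480 · 224/870 = 896.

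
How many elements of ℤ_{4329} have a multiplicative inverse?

2592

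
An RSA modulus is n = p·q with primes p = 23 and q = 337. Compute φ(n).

7392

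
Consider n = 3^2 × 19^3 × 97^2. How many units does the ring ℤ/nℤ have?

φ(3^2) = 3^2 − 3^1 = 9 − 3 = 6.
φ(19^3) = 19^3 − 19^2 = 6859 − 361 = 6498.
φ(97^2) = 97^2 − 97^1 = 9409 − 97 = 9312.
Since φ is multiplicative, φ(580826979) = 6 · 6498 · 9312 = 363056256.

363056256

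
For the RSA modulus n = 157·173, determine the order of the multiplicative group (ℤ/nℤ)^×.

26832

φ(27161) = 27161 · (1 − 1/157) · (1 − 1/173)
       = 27161 · 26832/27161 = 26832.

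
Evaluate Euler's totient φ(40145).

25920

First factor: 40145 = 5 × 7 × 31 × 37.
φ(5) = 5 − 1 = 4.
φ(7) = 7 − 1 = 6.
φ(31) = 31 − 1 = 30.
φ(37) = 37 − 1 = 36.
Multiply: 4 · 6 · 30 · 36 = 25920.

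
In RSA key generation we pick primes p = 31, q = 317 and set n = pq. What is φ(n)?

9480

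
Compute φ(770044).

Factor 770044: 770044 = 2^2 * 11^2 * 37 * 43.
φ(2^2) = 2^1·(2−1) = 2·1 = 2.
φ(11^2) = 11^1·(11−1) = 11·10 = 110.
φ(37) = 37 − 1 = 36.
φ(43) = 43 − 1 = 42.
φ(770044) = 2 × 110 × 36 × 42 = 332640.

332640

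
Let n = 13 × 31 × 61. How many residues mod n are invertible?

21600

φ(24583) = 24583 · (1 − 1/13) · (1 − 1/31) · (1 − 1/61)
       = 24583 · 21600/24583 = 21600.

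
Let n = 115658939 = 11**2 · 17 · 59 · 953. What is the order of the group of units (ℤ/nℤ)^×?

97180160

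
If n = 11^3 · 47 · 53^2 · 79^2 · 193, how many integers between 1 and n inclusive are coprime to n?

φ(211660171752469) = 211660171752469 · (1 − 1/11) · (1 − 1/47) · (1 − 1/53) · (1 − 1/79) · (1 − 1/193)
       = 211660171752469 · 358225920/417783047 = 181486923171840.

181486923171840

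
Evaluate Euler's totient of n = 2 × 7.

6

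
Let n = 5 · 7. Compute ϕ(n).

φ(35) = 35 · (1 − 1/5) · (1 − 1/7)
       = 35 · 24/35 = 24.

24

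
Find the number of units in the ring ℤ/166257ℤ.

84672

First factor: 166257 = 3^2 · 7^2 · 13 · 29.
φ(3^2) = 3^2 − 3^1 = 9 − 3 = 6.
φ(7^2) = 7^2 − 7^1 = 49 − 7 = 42.
φ(13) = 13 − 1 = 12.
φ(29) = 29 − 1 = 28.
Multiply: 6 · 42 · 12 · 28 = 84672.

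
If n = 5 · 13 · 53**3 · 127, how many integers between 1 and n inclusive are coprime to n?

883419264

φ(5) = 5 − 1 = 4.
φ(13) = 13 − 1 = 12.
φ(53^3) = 53^2·(53−1) = 2809·52 = 146068.
φ(127) = 127 − 1 = 126.
Multiply: 4 · 12 · 146068 · 126 = 883419264.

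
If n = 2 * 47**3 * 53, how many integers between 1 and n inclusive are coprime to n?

φ(11005238) = 11005238 · (1 − 1/2) · (1 − 1/47) · (1 − 1/53)
       = 11005238 · 2392/4982 = 5283928.

5283928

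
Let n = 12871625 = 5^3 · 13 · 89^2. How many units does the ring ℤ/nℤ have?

9398400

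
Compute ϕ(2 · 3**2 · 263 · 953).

1496544

φ(4511502) = 4511502 · (1 − 1/2) · (1 − 1/3) · (1 − 1/263) · (1 − 1/953)
       = 4511502 · 498848/1503834 = 1496544.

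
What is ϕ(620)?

First factor: 620 = 2^2 · 5 · 31.
φ(620) = 620 · (1 − 1/2) · (1 − 1/5) · (1 − 1/31)
       = 620 · 120/310 = 240.

240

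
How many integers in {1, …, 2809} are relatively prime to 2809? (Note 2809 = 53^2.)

2756

φ(53^2) = 53^2 − 53^1 = 2809 − 53 = 2756.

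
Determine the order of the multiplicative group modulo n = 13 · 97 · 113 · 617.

φ(13) = 13 − 1 = 12.
φ(97) = 97 − 1 = 96.
φ(113) = 113 − 1 = 112.
φ(617) = 617 − 1 = 616.
Since φ is multiplicative, φ(87918181) = 12 · 96 · 112 · 616 = 79478784.

79478784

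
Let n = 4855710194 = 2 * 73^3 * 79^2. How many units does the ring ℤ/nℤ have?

2364285456

φ(4855710194) = 4855710194 · (1 − 1/2) · (1 − 1/73) · (1 − 1/79)
       = 4855710194 · 5616/11534 = 2364285456.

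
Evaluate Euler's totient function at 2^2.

2

φ(4) = 4 · (1 − 1/2)
       = 4 · 1/2 = 2.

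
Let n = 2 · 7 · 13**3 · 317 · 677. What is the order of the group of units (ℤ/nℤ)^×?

2599279488

φ(6600943622) = 6600943622 · (1 − 1/2) · (1 − 1/7) · (1 − 1/13) · (1 − 1/317) · (1 − 1/677)
       = 6600943622 · 15380352/39058838 = 2599279488.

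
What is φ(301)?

252

First factor: 301 = 7 · 43.
φ(7) = 7 − 1 = 6.
φ(43) = 43 − 1 = 42.
Multiply: 6 · 42 = 252.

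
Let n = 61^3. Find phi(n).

φ(226981) = 226981 · (1 − 1/61)
       = 226981 · 60/61 = 223260.

223260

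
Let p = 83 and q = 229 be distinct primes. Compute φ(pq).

φ(83) = 83 − 1 = 82.
φ(229) = 229 − 1 = 228.
Since φ is multiplicative, φ(19007) = 82 · 228 = 18696.

18696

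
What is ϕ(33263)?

30240

Factor 33263: 33263 = 29 · 31 · 37.
φ(29) = 29 − 1 = 28.
φ(31) = 31 − 1 = 30.
φ(37) = 37 − 1 = 36.
Since φ is multiplicative, φ(33263) = 28 · 30 · 36 = 30240.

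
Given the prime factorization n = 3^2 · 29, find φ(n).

168

φ(261) = 261 · (1 − 1/3) · (1 − 1/29)
       = 261 · 56/87 = 168.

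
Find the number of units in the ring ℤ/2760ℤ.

Prime factorization: 2760 = 2**3 × 3 × 5 × 23.
φ(2^3) = 2^2·(2−1) = 4·1 = 4.
φ(3) = 3 − 1 = 2.
φ(5) = 5 − 1 = 4.
φ(23) = 23 − 1 = 22.
Multiply: 4 · 2 · 4 · 22 = 704.

704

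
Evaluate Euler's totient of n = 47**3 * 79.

7925892

φ(8202017) = 8202017 · (1 − 1/47) · (1 − 1/79)
       = 8202017 · 3588/3713 = 7925892.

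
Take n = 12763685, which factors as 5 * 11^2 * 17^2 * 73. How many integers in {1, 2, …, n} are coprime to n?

8616960

φ(5) = 5 − 1 = 4.
φ(11^2) = 11^2 − 11^1 = 121 − 11 = 110.
φ(17^2) = 17^1·(17−1) = 17·16 = 272.
φ(73) = 73 − 1 = 72.
Multiply: 4 · 110 · 272 · 72 = 8616960.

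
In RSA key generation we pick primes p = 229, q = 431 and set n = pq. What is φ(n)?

φ(pq) = (p−1)(q−1) = 228 · 430 = 98040.

98040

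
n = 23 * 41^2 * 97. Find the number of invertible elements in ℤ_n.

φ(23) = 23 − 1 = 22.
φ(41^2) = 41^2 − 41^1 = 1681 − 41 = 1640.
φ(97) = 97 − 1 = 96.
Since φ is multiplicative, φ(3750311) = 22 · 1640 · 96 = 3463680.

3463680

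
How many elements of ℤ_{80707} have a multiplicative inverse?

67760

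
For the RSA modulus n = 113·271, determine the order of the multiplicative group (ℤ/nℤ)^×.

φ(113) = 113 − 1 = 112.
φ(271) = 271 − 1 = 270.
Multiply: 112 · 270 = 30240.

30240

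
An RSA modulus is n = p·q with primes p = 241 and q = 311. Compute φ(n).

φ(74951) = 74951 · (1 − 1/241) · (1 − 1/311)
       = 74951 · 74400/74951 = 74400.

74400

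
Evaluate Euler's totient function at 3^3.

φ(3^3) = 3^3 − 3^2 = 27 − 9 = 18.

18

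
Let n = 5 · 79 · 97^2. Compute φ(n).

φ(3716555) = 3716555 · (1 − 1/5) · (1 − 1/79) · (1 − 1/97)
       = 3716555 · 29952/38315 = 2905344.

2905344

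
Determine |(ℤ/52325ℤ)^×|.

31680

Prime factorization: 52325 = 5^2 · 7 · 13 · 23.
φ(52325) = 52325 · (1 − 1/5) · (1 − 1/7) · (1 − 1/13) · (1 − 1/23)
       = 52325 · 6336/10465 = 31680.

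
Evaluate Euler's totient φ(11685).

Prime factorization: 11685 = 3 · 5 · 19 · 41.
φ(3) = 3 − 1 = 2.
φ(5) = 5 − 1 = 4.
φ(19) = 19 − 1 = 18.
φ(41) = 41 − 1 = 40.
Multiply: 2 · 4 · 18 · 40 = 5760.

5760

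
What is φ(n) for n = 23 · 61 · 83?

108240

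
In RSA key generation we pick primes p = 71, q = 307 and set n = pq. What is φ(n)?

21420

φ(21797) = 21797 · (1 − 1/71) · (1 − 1/307)
       = 21797 · 21420/21797 = 21420.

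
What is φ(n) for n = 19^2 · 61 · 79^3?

9989094960

φ(10857211819) = 10857211819 · (1 − 1/19) · (1 − 1/61) · (1 − 1/79)
       = 10857211819 · 84240/91561 = 9989094960.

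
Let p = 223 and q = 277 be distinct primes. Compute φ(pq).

For distinct primes, φ(pq) = (p−1)(q−1) = 222 × 276 = 61272.

61272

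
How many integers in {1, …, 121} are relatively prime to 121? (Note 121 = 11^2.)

φ(121) = 121 · (1 − 1/11)
       = 121 · 10/11 = 110.

110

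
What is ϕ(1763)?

1680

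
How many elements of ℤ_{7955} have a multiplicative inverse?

First factor: 7955 = 5 * 37 * 43.
φ(5) = 5 − 1 = 4.
φ(37) = 37 − 1 = 36.
φ(43) = 43 − 1 = 42.
φ(7955) = 4 × 36 × 42 = 6048.

6048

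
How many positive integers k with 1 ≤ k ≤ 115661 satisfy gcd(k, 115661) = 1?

86400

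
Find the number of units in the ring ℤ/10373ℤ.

8800

First factor: 10373 = 11 × 23 × 41.
φ(10373) = 10373 · (1 − 1/11) · (1 − 1/23) · (1 − 1/41)
       = 10373 · 8800/10373 = 8800.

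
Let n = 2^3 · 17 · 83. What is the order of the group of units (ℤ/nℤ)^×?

5248

φ(11288) = 11288 · (1 − 1/2) · (1 − 1/17) · (1 − 1/83)
       = 11288 · 1312/2822 = 5248.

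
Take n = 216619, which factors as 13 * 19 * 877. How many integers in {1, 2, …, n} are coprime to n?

189216

φ(13) = 13 − 1 = 12.
φ(19) = 19 − 1 = 18.
φ(877) = 877 − 1 = 876.
φ(216619) = 12 × 18 × 876 = 189216.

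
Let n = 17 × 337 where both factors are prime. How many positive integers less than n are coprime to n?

5376

For distinct primes, φ(pq) = (p−1)(q−1) = 16 × 336 = 5376.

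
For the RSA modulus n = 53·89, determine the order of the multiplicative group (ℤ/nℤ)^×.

4576

φ(n) = (p − 1)(q − 1) = (53−1)(89−1) = 52·88 = 4576.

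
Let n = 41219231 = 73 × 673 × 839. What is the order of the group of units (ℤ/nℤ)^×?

φ(41219231) = 41219231 · (1 − 1/73) · (1 − 1/673) · (1 − 1/839)
       = 41219231 · 40545792/41219231 = 40545792.

40545792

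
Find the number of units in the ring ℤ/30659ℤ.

27720

First factor: 30659 = 23 × 31 × 43.
φ(30659) = 30659 · (1 − 1/23) · (1 − 1/31) · (1 − 1/43)
       = 30659 · 27720/30659 = 27720.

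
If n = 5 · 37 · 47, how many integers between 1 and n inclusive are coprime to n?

φ(5) = 5 − 1 = 4.
φ(37) = 37 − 1 = 36.
φ(47) = 47 − 1 = 46.
φ(8695) = 4 × 36 × 46 = 6624.

6624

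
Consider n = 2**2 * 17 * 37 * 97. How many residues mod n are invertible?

110592

φ(244052) = 244052 · (1 − 1/2) · (1 − 1/17) · (1 − 1/37) · (1 − 1/97)
       = 244052 · 55296/122026 = 110592.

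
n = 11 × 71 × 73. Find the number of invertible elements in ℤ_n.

φ(11) = 11 − 1 = 10.
φ(71) = 71 − 1 = 70.
φ(73) = 73 − 1 = 72.
φ(57013) = 10 × 70 × 72 = 50400.

50400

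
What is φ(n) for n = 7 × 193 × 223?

φ(301273) = 301273 · (1 − 1/7) · (1 − 1/193) · (1 − 1/223)
       = 301273 · 255744/301273 = 255744.

255744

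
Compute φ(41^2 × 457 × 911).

680534400

φ(41^2) = 41^1·(41−1) = 41·40 = 1640.
φ(457) = 457 − 1 = 456.
φ(911) = 911 − 1 = 910.
Multiply: 1640 · 456 · 910 = 680534400.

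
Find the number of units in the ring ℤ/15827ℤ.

12096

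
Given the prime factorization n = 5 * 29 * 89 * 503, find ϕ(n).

φ(6491215) = 6491215 · (1 − 1/5) · (1 − 1/29) · (1 − 1/89) · (1 − 1/503)
       = 6491215 · 4947712/6491215 = 4947712.

4947712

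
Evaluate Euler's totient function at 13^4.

26364

φ(13^4) = 13^3·(13−1) = 2197·12 = 26364.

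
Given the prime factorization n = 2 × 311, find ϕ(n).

φ(2) = 2 − 1 = 1.
φ(311) = 311 − 1 = 310.
φ(622) = 1 × 310 = 310.

310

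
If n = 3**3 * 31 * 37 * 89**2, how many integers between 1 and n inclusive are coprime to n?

φ(3^3) = 3^2·(3−1) = 9·2 = 18.
φ(31) = 31 − 1 = 30.
φ(37) = 37 − 1 = 36.
φ(89^2) = 89^1·(89−1) = 89·88 = 7832.
Since φ is multiplicative, φ(245305449) = 18 · 30 · 36 · 7832 = 152254080.

152254080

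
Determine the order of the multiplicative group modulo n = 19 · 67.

1188

φ(1273) = 1273 · (1 − 1/19) · (1 − 1/67)
       = 1273 · 1188/1273 = 1188.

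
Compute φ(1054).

480

Factor 1054: 1054 = 2 · 17 · 31.
φ(2) = 2 − 1 = 1.
φ(17) = 17 − 1 = 16.
φ(31) = 31 − 1 = 30.
φ(1054) = 1 × 16 × 30 = 480.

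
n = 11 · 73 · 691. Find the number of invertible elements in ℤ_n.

φ(11) = 11 − 1 = 10.
φ(73) = 73 − 1 = 72.
φ(691) = 691 − 1 = 690.
Since φ is multiplicative, φ(554873) = 10 · 72 · 690 = 496800.

496800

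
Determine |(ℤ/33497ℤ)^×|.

30240

Factor 33497: 33497 = 19 · 41 · 43.
φ(19) = 19 − 1 = 18.
φ(41) = 41 − 1 = 40.
φ(43) = 43 − 1 = 42.
φ(33497) = 18 × 40 × 42 = 30240.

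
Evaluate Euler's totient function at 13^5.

φ(13^5) = 13^5 − 13^4 = 371293 − 28561 = 342732.

342732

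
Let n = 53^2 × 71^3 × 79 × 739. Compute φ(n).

55981549522080

φ(58694622673619) = 58694622673619 · (1 − 1/53) · (1 − 1/71) · (1 − 1/79) · (1 − 1/739)
       = 58694622673619 · 209532960/219687703 = 55981549522080.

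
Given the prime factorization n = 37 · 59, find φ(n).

2088

φ(37) = 37 − 1 = 36.
φ(59) = 59 − 1 = 58.
φ(2183) = 36 × 58 = 2088.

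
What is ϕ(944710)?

First factor: 944710 = 2 × 5 × 13^3 × 43.
φ(944710) = 944710 · (1 − 1/2) · (1 − 1/5) · (1 − 1/13) · (1 − 1/43)
       = 944710 · 2016/5590 = 340704.

340704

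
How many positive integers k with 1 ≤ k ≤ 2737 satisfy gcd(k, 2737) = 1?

2112

Factor 2737: 2737 = 7 * 17 * 23.
φ(7) = 7 − 1 = 6.
φ(17) = 17 − 1 = 16.
φ(23) = 23 − 1 = 22.
φ(2737) = 6 × 16 × 22 = 2112.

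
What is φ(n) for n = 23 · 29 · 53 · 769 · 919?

22583328768

φ(23) = 23 − 1 = 22.
φ(29) = 29 − 1 = 28.
φ(53) = 53 − 1 = 52.
φ(769) = 769 − 1 = 768.
φ(919) = 919 − 1 = 918.
Multiply: 22 · 28 · 52 · 768 · 918 = 22583328768.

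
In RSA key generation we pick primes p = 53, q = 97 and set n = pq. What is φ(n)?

φ(n) = (p − 1)(q − 1) = (53−1)(97−1) = 52·96 = 4992.

4992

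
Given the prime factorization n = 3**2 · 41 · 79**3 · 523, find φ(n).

φ(3^2) = 3^1·(3−1) = 3·2 = 6.
φ(41) = 41 − 1 = 40.
φ(79^3) = 79^2·(79−1) = 6241·78 = 486798.
φ(523) = 523 − 1 = 522.
Since φ is multiplicative, φ(95150117493) = 6 · 40 · 486798 · 522 = 60986053440.

60986053440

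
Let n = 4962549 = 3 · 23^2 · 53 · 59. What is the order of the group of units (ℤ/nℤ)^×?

3052192

φ(4962549) = 4962549 · (1 − 1/3) · (1 − 1/23) · (1 − 1/53) · (1 − 1/59)
       = 4962549 · 132704/215763 = 3052192.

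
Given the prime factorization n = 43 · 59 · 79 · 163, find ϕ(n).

30781296

φ(32668949) = 32668949 · (1 − 1/43) · (1 − 1/59) · (1 − 1/79) · (1 − 1/163)
       = 32668949 · 30781296/32668949 = 30781296.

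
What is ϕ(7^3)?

294

φ(7^3) = 7^2·(7−1) = 49·6 = 294.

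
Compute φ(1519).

1519 = 7**2 · 31.
φ(1519) = 1519 · (1 − 1/7) · (1 − 1/31)
       = 1519 · 180/217 = 1260.

1260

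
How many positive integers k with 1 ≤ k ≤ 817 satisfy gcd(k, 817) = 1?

756

First factor: 817 = 19 · 43.
φ(19) = 19 − 1 = 18.
φ(43) = 43 − 1 = 42.
Multiply: 18 · 42 = 756.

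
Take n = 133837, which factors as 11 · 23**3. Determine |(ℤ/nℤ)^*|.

φ(133837) = 133837 · (1 − 1/11) · (1 − 1/23)
       = 133837 · 220/253 = 116380.

116380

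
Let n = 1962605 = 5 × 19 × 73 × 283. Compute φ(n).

1461888

φ(5) = 5 − 1 = 4.
φ(19) = 19 − 1 = 18.
φ(73) = 73 − 1 = 72.
φ(283) = 283 − 1 = 282.
Multiply: 4 · 18 · 72 · 282 = 1461888.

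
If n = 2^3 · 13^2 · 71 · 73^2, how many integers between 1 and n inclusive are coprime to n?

φ(2^3) = 2^2·(2−1) = 4·1 = 4.
φ(13^2) = 13^1·(13−1) = 13·12 = 156.
φ(71) = 71 − 1 = 70.
φ(73^2) = 73^1·(73−1) = 73·72 = 5256.
Multiply: 4 · 156 · 70 · 5256 = 229582080.

229582080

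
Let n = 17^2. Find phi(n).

φ(289) = 289 · (1 − 1/17)
       = 289 · 16/17 = 272.

272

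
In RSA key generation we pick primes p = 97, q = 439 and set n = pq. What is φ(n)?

42048

φ(n) = (p − 1)(q − 1) = (97−1)(439−1) = 96·438 = 42048.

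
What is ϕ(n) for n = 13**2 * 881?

137280

φ(148889) = 148889 · (1 − 1/13) · (1 − 1/881)
       = 148889 · 10560/11453 = 137280.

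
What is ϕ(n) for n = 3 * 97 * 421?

80640

φ(122511) = 122511 · (1 − 1/3) · (1 − 1/97) · (1 − 1/421)
       = 122511 · 80640/122511 = 80640.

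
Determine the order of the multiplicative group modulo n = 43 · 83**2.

285852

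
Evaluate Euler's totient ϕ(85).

64

Prime factorization: 85 = 5 × 17.
φ(85) = 85 · (1 − 1/5) · (1 − 1/17)
       = 85 · 64/85 = 64.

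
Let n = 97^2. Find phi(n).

φ(97^2) = 97^2 − 97^1 = 9409 − 97 = 9312.

9312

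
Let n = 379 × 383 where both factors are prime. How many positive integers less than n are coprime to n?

144396

φ(379) = 379 − 1 = 378.
φ(383) = 383 − 1 = 382.
Since φ is multiplicative, φ(145157) = 378 · 382 = 144396.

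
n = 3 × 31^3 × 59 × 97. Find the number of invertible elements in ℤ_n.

321050880

φ(3) = 3 − 1 = 2.
φ(31^3) = 31^2·(31−1) = 961·30 = 28830.
φ(59) = 59 − 1 = 58.
φ(97) = 97 − 1 = 96.
φ(511481679) = 2 × 28830 × 58 × 96 = 321050880.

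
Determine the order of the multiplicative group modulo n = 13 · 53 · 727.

φ(500903) = 500903 · (1 − 1/13) · (1 − 1/53) · (1 − 1/727)
       = 500903 · 453024/500903 = 453024.

453024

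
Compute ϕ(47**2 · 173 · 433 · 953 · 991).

151404933335040

φ(156277433557963) = 156277433557963 · (1 − 1/47) · (1 − 1/173) · (1 − 1/433) · (1 − 1/953) · (1 − 1/991)
       = 156277433557963 · 3221381560320/3325051777829 = 151404933335040.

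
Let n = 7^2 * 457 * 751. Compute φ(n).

14364000

φ(7^2) = 7^1·(7−1) = 7·6 = 42.
φ(457) = 457 − 1 = 456.
φ(751) = 751 − 1 = 750.
Multiply: 42 · 456 · 750 = 14364000.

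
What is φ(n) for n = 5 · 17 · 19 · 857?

986112

φ(5) = 5 − 1 = 4.
φ(17) = 17 − 1 = 16.
φ(19) = 19 − 1 = 18.
φ(857) = 857 − 1 = 856.
φ(1384055) = 4 × 16 × 18 × 856 = 986112.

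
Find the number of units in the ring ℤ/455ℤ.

Prime factorization: 455 = 5 × 7 × 13.
φ(455) = 455 · (1 − 1/5) · (1 − 1/7) · (1 − 1/13)
       = 455 · 288/455 = 288.

288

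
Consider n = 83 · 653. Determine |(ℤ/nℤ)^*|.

53464

φ(54199) = 54199 · (1 − 1/83) · (1 − 1/653)
       = 54199 · 53464/54199 = 53464.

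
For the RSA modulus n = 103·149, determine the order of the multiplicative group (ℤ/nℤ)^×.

φ(n) = (p − 1)(q − 1) = (103−1)(149−1) = 102·148 = 15096.

15096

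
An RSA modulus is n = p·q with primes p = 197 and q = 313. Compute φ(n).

61152

φ(pq) = (p−1)(q−1) = 196 · 312 = 61152.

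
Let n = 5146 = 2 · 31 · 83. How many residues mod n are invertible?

2460

φ(5146) = 5146 · (1 − 1/2) · (1 − 1/31) · (1 − 1/83)
       = 5146 · 2460/5146 = 2460.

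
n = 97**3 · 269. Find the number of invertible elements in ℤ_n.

φ(97^3) = 97^3 − 97^2 = 912673 − 9409 = 903264.
φ(269) = 269 − 1 = 268.
Multiply: 903264 · 268 = 242074752.

242074752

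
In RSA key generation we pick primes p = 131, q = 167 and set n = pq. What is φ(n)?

φ(pq) = (p−1)(q−1) = 130 · 166 = 21580.

21580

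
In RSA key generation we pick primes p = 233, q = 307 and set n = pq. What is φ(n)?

φ(71531) = 71531 · (1 − 1/233) · (1 − 1/307)
       = 71531 · 70992/71531 = 70992.

70992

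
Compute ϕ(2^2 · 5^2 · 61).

2400

φ(6100) = 6100 · (1 − 1/2) · (1 − 1/5) · (1 − 1/61)
       = 6100 · 240/610 = 2400.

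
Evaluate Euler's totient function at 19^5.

φ(19^5) = 19^4·(19−1) = 130321·18 = 2345778.

2345778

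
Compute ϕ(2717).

2160

2717 = 11 × 13 × 19.
φ(11) = 11 − 1 = 10.
φ(13) = 13 − 1 = 12.
φ(19) = 19 − 1 = 18.
Since φ is multiplicative, φ(2717) = 10 · 12 · 18 = 2160.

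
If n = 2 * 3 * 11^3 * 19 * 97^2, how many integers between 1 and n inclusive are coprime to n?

φ(1427665206) = 1427665206 · (1 − 1/2) · (1 − 1/3) · (1 − 1/11) · (1 − 1/19) · (1 − 1/97)
       = 1427665206 · 34560/121638 = 405630720.

405630720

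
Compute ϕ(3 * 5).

φ(15) = 15 · (1 − 1/3) · (1 − 1/5)
       = 15 · 8/15 = 8.

8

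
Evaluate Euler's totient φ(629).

576

Factor 629: 629 = 17 · 37.
φ(629) = 629 · (1 − 1/17) · (1 − 1/37)
       = 629 · 576/629 = 576.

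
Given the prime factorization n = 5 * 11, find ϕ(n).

40

φ(55) = 55 · (1 − 1/5) · (1 − 1/11)
       = 55 · 40/55 = 40.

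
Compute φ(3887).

First factor: 3887 = 13^2 × 23.
φ(3887) = 3887 · (1 − 1/13) · (1 − 1/23)
       = 3887 · 264/299 = 3432.

3432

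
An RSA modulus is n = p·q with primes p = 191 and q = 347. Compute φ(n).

φ(191) = 191 − 1 = 190.
φ(347) = 347 − 1 = 346.
Multiply: 190 · 346 = 65740.

65740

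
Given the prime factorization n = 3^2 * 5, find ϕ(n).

φ(45) = 45 · (1 − 1/3) · (1 − 1/5)
       = 45 · 8/15 = 24.

24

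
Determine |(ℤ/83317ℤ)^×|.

First factor: 83317 = 13^2 · 17 · 29.
φ(13^2) = 13^1·(13−1) = 13·12 = 156.
φ(17) = 17 − 1 = 16.
φ(29) = 29 − 1 = 28.
Since φ is multiplicative, φ(83317) = 156 · 16 · 28 = 69888.

69888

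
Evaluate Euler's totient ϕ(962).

Factor 962: 962 = 2 · 13 · 37.
φ(2) = 2 − 1 = 1.
φ(13) = 13 − 1 = 12.
φ(37) = 37 − 1 = 36.
φ(962) = 1 × 12 × 36 = 432.

432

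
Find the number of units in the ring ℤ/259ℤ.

216

Factor 259: 259 = 7 · 37.
φ(259) = 259 · (1 − 1/7) · (1 − 1/37)
       = 259 · 216/259 = 216.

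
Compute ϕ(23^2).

φ(23^2) = 23^1·(23−1) = 23·22 = 506.

506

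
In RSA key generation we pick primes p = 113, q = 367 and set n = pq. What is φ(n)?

φ(113) = 113 − 1 = 112.
φ(367) = 367 − 1 = 366.
Since φ is multiplicative, φ(41471) = 112 · 366 = 40992.

40992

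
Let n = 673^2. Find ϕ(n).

φ(452929) = 452929 · (1 − 1/673)
       = 452929 · 672/673 = 452256.

452256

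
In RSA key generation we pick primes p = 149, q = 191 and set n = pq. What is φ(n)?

φ(28459) = 28459 · (1 − 1/149) · (1 − 1/191)
       = 28459 · 28120/28459 = 28120.

28120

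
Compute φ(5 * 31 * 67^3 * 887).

31499851680

φ(41350401055) = 41350401055 · (1 − 1/5) · (1 − 1/31) · (1 − 1/67) · (1 − 1/887)
       = 41350401055 · 7017120/9211495 = 31499851680.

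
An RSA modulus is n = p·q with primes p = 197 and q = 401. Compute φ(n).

φ(197) = 197 − 1 = 196.
φ(401) = 401 − 1 = 400.
Since φ is multiplicative, φ(78997) = 196 · 400 = 78400.

78400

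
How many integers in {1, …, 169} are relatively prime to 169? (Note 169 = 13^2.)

φ(169) = 169 · (1 − 1/13)
       = 169 · 12/13 = 156.

156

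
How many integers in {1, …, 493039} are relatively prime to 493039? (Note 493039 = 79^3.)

φ(493039) = 493039 · (1 − 1/79)
       = 493039 · 78/79 = 486798.

486798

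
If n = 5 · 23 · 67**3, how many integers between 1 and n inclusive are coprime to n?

26072112

φ(5) = 5 − 1 = 4.
φ(23) = 23 − 1 = 22.
φ(67^3) = 67^2·(67−1) = 4489·66 = 296274.
Since φ is multiplicative, φ(34587745) = 4 · 22 · 296274 = 26072112.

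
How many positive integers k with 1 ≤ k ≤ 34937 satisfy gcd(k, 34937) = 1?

Prime factorization: 34937 = 7^2 × 23 × 31.
φ(7^2) = 7^1·(7−1) = 7·6 = 42.
φ(23) = 23 − 1 = 22.
φ(31) = 31 − 1 = 30.
φ(34937) = 42 × 22 × 30 = 27720.

27720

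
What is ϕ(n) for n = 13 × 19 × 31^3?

φ(7358377) = 7358377 · (1 − 1/13) · (1 − 1/19) · (1 − 1/31)
       = 7358377 · 6480/7657 = 6227280.

6227280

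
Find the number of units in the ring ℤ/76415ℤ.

53760

Prime factorization: 76415 = 5 · 17 · 29 · 31.
φ(76415) = 76415 · (1 − 1/5) · (1 − 1/17) · (1 − 1/29) · (1 − 1/31)
       = 76415 · 53760/76415 = 53760.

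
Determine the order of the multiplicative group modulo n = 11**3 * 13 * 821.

φ(14205763) = 14205763 · (1 − 1/11) · (1 − 1/13) · (1 − 1/821)
       = 14205763 · 98400/117403 = 11906400.

11906400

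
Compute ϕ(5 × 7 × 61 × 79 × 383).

φ(5) = 5 − 1 = 4.
φ(7) = 7 − 1 = 6.
φ(61) = 61 − 1 = 60.
φ(79) = 79 − 1 = 78.
φ(383) = 383 − 1 = 382.
φ(64598695) = 4 × 6 × 60 × 78 × 382 = 42906240.

42906240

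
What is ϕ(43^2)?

φ(43^2) = 43^2 − 43^1 = 1849 − 43 = 1806.

1806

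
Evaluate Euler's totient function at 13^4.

26364

φ(28561) = 28561 · (1 − 1/13)
       = 28561 · 12/13 = 26364.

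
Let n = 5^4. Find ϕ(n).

φ(625) = 625 · (1 − 1/5)
       = 625 · 4/5 = 500.

500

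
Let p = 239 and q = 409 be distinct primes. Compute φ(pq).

97104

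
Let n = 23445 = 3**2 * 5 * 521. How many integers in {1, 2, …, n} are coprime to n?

12480

φ(3^2) = 3^2 − 3^1 = 9 − 3 = 6.
φ(5) = 5 − 1 = 4.
φ(521) = 521 − 1 = 520.
Since φ is multiplicative, φ(23445) = 6 · 4 · 520 = 12480.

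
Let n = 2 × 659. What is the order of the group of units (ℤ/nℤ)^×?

φ(2) = 2 − 1 = 1.
φ(659) = 659 − 1 = 658.
φ(1318) = 1 × 658 = 658.

658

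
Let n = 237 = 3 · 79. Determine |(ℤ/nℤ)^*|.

φ(237) = 237 · (1 − 1/3) · (1 − 1/79)
       = 237 · 156/237 = 156.

156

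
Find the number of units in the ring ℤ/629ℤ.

576

Factor 629: 629 = 17 · 37.
φ(629) = 629 · (1 − 1/17) · (1 − 1/37)
       = 629 · 576/629 = 576.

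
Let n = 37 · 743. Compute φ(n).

φ(37) = 37 − 1 = 36.
φ(743) = 743 − 1 = 742.
Multiply: 36 · 742 = 26712.

26712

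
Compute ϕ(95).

95 = 5 × 19.
φ(95) = 95 · (1 − 1/5) · (1 − 1/19)
       = 95 · 72/95 = 72.

72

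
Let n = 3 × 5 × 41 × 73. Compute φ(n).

23040

φ(3) = 3 − 1 = 2.
φ(5) = 5 − 1 = 4.
φ(41) = 41 − 1 = 40.
φ(73) = 73 − 1 = 72.
φ(44895) = 2 × 4 × 40 × 72 = 23040.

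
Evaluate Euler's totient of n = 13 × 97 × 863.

φ(1088243) = 1088243 · (1 − 1/13) · (1 − 1/97) · (1 − 1/863)
       = 1088243 · 993024/1088243 = 993024.

993024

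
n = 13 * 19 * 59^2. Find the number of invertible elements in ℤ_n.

φ(13) = 13 − 1 = 12.
φ(19) = 19 − 1 = 18.
φ(59^2) = 59^1·(59−1) = 59·58 = 3422.
Multiply: 12 · 18 · 3422 = 739152.

739152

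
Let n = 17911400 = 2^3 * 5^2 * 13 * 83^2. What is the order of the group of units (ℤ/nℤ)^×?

φ(2^3) = 2^2·(2−1) = 4·1 = 4.
φ(5^2) = 5^2 − 5^1 = 25 − 5 = 20.
φ(13) = 13 − 1 = 12.
φ(83^2) = 83^1·(83−1) = 83·82 = 6806.
Multiply: 4 · 20 · 12 · 6806 = 6533760.

6533760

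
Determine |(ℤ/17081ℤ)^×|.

17081 = 19 · 29 · 31.
φ(17081) = 17081 · (1 − 1/19) · (1 − 1/29) · (1 − 1/31)
       = 17081 · 15120/17081 = 15120.

15120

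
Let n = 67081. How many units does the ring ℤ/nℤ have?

67081 = 7**2 · 37**2.
φ(67081) = 67081 · (1 − 1/7) · (1 − 1/37)
       = 67081 · 216/259 = 55944.

55944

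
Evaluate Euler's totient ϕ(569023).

569023 = 7 · 13^3 · 37.
φ(7) = 7 − 1 = 6.
φ(13^3) = 13^2·(13−1) = 169·12 = 2028.
φ(37) = 37 − 1 = 36.
Since φ is multiplicative, φ(569023) = 6 · 2028 · 36 = 438048.

438048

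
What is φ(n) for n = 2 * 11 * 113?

φ(2) = 2 − 1 = 1.
φ(11) = 11 − 1 = 10.
φ(113) = 113 − 1 = 112.
Since φ is multiplicative, φ(2486) = 1 · 10 · 112 = 1120.

1120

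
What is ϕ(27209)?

20592

Factor 27209: 27209 = 7 × 13**2 × 23.
φ(7) = 7 − 1 = 6.
φ(13^2) = 13^2 − 13^1 = 169 − 13 = 156.
φ(23) = 23 − 1 = 22.
Since φ is multiplicative, φ(27209) = 6 · 156 · 22 = 20592.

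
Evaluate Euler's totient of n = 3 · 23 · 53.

φ(3657) = 3657 · (1 − 1/3) · (1 − 1/23) · (1 − 1/53)
       = 3657 · 2288/3657 = 2288.

2288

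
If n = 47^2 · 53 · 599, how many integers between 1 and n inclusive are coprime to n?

67229552

φ(70129123) = 70129123 · (1 − 1/47) · (1 − 1/53) · (1 − 1/599)
       = 70129123 · 1430416/1492109 = 67229552.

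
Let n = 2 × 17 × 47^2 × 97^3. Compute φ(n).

31245708288

φ(68547218338) = 68547218338 · (1 − 1/2) · (1 − 1/17) · (1 − 1/47) · (1 − 1/97)
       = 68547218338 · 70656/155006 = 31245708288.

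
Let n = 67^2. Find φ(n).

φ(4489) = 4489 · (1 − 1/67)
       = 4489 · 66/67 = 4422.

4422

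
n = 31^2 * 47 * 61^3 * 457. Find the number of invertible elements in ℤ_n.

4355284636800

φ(31^2) = 31^1·(31−1) = 31·30 = 930.
φ(47) = 47 − 1 = 46.
φ(61^3) = 61^2·(61−1) = 3721·60 = 223260.
φ(457) = 457 − 1 = 456.
Multiply: 930 · 46 · 223260 · 456 = 4355284636800.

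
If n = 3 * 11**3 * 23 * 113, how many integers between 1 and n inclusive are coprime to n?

5962880

φ(3) = 3 − 1 = 2.
φ(11^3) = 11^2·(11−1) = 121·10 = 1210.
φ(23) = 23 − 1 = 22.
φ(113) = 113 − 1 = 112.
φ(10377807) = 2 × 1210 × 22 × 112 = 5962880.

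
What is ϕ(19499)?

Factor 19499: 19499 = 17 * 31 * 37.
φ(17) = 17 − 1 = 16.
φ(31) = 31 − 1 = 30.
φ(37) = 37 − 1 = 36.
φ(19499) = 16 × 30 × 36 = 17280.

17280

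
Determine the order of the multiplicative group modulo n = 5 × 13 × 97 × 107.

488448

φ(674635) = 674635 · (1 − 1/5) · (1 − 1/13) · (1 − 1/97) · (1 − 1/107)
       = 674635 · 488448/674635 = 488448.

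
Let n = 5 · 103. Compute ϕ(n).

φ(5) = 5 − 1 = 4.
φ(103) = 103 − 1 = 102.
φ(515) = 4 × 102 = 408.

408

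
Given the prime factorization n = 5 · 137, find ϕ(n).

φ(685) = 685 · (1 − 1/5) · (1 − 1/137)
       = 685 · 544/685 = 544.

544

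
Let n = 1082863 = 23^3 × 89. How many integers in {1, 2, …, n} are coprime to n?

φ(1082863) = 1082863 · (1 − 1/23) · (1 − 1/89)
       = 1082863 · 1936/2047 = 1024144.

1024144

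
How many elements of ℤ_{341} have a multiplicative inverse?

Prime factorization: 341 = 11 · 31.
φ(341) = 341 · (1 − 1/11) · (1 − 1/31)
       = 341 · 300/341 = 300.

300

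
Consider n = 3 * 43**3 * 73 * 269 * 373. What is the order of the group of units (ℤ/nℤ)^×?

1114875643392

φ(3) = 3 − 1 = 2.
φ(43^3) = 43^3 − 43^2 = 79507 − 1849 = 77658.
φ(73) = 73 − 1 = 72.
φ(269) = 269 − 1 = 268.
φ(373) = 373 − 1 = 372.
φ(1747071155121) = 2 × 77658 × 72 × 268 × 372 = 1114875643392.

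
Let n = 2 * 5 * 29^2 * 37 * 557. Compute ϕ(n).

φ(173321690) = 173321690 · (1 − 1/2) · (1 − 1/5) · (1 − 1/29) · (1 − 1/37) · (1 − 1/557)
       = 173321690 · 2241792/5976610 = 65011968.

65011968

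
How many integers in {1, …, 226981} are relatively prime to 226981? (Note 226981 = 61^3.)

223260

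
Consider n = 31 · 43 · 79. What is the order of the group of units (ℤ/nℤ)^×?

98280

φ(105307) = 105307 · (1 − 1/31) · (1 − 1/43) · (1 − 1/79)
       = 105307 · 98280/105307 = 98280.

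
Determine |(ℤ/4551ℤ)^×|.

2880

4551 = 3 · 37 · 41.
φ(4551) = 4551 · (1 − 1/3) · (1 − 1/37) · (1 − 1/41)
       = 4551 · 2880/4551 = 2880.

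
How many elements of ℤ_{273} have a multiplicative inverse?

144

Factor 273: 273 = 3 · 7 · 13.
φ(3) = 3 − 1 = 2.
φ(7) = 7 − 1 = 6.
φ(13) = 13 − 1 = 12.
Multiply: 2 · 6 · 12 = 144.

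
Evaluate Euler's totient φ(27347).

Prime factorization: 27347 = 23 · 29 · 41.
φ(23) = 23 − 1 = 22.
φ(29) = 29 − 1 = 28.
φ(41) = 41 − 1 = 40.
Multiply: 22 · 28 · 40 = 24640.

24640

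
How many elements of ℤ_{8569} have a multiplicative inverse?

7200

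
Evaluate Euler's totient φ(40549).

36960

Prime factorization: 40549 = 23 · 41 · 43.
φ(40549) = 40549 · (1 − 1/23) · (1 − 1/41) · (1 − 1/43)
       = 40549 · 36960/40549 = 36960.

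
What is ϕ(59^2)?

3422

φ(59^2) = 59^2 − 59^1 = 3481 − 59 = 3422.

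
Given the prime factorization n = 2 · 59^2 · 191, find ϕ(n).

650180

φ(1329742) = 1329742 · (1 − 1/2) · (1 − 1/59) · (1 − 1/191)
       = 1329742 · 11020/22538 = 650180.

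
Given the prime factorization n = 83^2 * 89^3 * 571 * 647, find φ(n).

φ(83^2) = 83^1·(83−1) = 83·82 = 6806.
φ(89^3) = 89^3 − 89^2 = 704969 − 7921 = 697048.
φ(571) = 571 − 1 = 570.
φ(647) = 647 − 1 = 646.
Since φ is multiplicative, φ(1794182405968717) = 6806 · 697048 · 570 · 646 = 1746875701095360.

1746875701095360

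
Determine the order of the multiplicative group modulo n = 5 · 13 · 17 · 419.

321024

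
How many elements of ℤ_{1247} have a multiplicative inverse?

Factor 1247: 1247 = 29 × 43.
φ(29) = 29 − 1 = 28.
φ(43) = 43 − 1 = 42.
φ(1247) = 28 × 42 = 1176.

1176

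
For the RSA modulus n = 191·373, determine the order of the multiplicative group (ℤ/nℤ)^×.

70680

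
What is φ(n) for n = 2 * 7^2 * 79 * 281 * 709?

649434240

φ(2) = 2 − 1 = 1.
φ(7^2) = 7^1·(7−1) = 7·6 = 42.
φ(79) = 79 − 1 = 78.
φ(281) = 281 − 1 = 280.
φ(709) = 709 − 1 = 708.
Since φ is multiplicative, φ(1542430918) = 1 · 42 · 78 · 280 · 708 = 649434240.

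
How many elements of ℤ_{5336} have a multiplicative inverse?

2464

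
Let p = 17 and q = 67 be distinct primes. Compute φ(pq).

1056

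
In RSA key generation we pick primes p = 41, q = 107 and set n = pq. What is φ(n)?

φ(pq) = (p−1)(q−1) = 40 · 106 = 4240.

4240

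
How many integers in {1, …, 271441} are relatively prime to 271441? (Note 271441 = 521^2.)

φ(271441) = 271441 · (1 − 1/521)
       = 271441 · 520/521 = 270920.

270920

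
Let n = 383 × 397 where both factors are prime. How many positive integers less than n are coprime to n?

151272

For distinct primes, φ(pq) = (p−1)(q−1) = 382 × 396 = 151272.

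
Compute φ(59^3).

201898

φ(205379) = 205379 · (1 − 1/59)
       = 205379 · 58/59 = 201898.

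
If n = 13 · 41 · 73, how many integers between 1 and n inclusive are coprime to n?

34560

φ(13) = 13 − 1 = 12.
φ(41) = 41 − 1 = 40.
φ(73) = 73 − 1 = 72.
Multiply: 12 · 40 · 72 = 34560.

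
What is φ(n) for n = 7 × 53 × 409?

φ(7) = 7 − 1 = 6.
φ(53) = 53 − 1 = 52.
φ(409) = 409 − 1 = 408.
Since φ is multiplicative, φ(151739) = 6 · 52 · 408 = 127296.

127296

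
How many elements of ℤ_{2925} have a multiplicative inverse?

1440

Factor 2925: 2925 = 3^2 * 5^2 * 13.
φ(2925) = 2925 · (1 − 1/3) · (1 − 1/5) · (1 − 1/13)
       = 2925 · 96/195 = 1440.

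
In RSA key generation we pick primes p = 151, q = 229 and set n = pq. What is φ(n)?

φ(n) = (p − 1)(q − 1) = (151−1)(229−1) = 150·228 = 34200.

34200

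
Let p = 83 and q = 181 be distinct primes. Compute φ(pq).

14760

φ(15023) = 15023 · (1 − 1/83) · (1 − 1/181)
       = 15023 · 14760/15023 = 14760.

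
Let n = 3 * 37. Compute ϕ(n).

72

φ(3) = 3 − 1 = 2.
φ(37) = 37 − 1 = 36.
Multiply: 2 · 36 = 72.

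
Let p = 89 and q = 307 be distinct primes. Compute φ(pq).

26928

For distinct primes, φ(pq) = (p−1)(q−1) = 88 × 306 = 26928.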